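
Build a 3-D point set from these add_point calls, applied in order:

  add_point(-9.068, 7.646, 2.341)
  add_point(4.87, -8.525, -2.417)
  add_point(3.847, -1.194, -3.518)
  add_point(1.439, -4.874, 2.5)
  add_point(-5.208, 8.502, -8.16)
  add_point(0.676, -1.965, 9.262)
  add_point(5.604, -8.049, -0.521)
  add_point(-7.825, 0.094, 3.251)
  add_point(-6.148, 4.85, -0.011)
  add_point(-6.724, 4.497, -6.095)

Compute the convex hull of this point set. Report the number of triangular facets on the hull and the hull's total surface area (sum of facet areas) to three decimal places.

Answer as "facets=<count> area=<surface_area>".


facets=12 area=557.251

Hull vertices (8/10): indices [0, 1, 2, 4, 5, 6, 7, 9].

Per-facet area ½‖(b−a)×(c−a)‖:
  f1: (p5, p4, p0) → 83.2772
  f2: (p7, p5, p0) → 37.7283
  f3: (p2, p5, p6) → 46.9840
  f4: (p2, p5, p4) → 90.7185
  f5: (p9, p4, p0) → 21.7194
  f6: (p9, p7, p0) → 34.5741
  f7: (p1, p9, p7) → 83.7300
  f8: (p1, p9, p4) → 36.7366
  f9: (p1, p5, p6) → 9.5755
  f10: (p1, p7, p5) → 73.7386
  f11: (p1, p2, p6) → 7.8063
  f12: (p1, p2, p4) → 30.6627
Σ area = 557.251

Check V−E+F: 8 − 18 + 12 = 2.


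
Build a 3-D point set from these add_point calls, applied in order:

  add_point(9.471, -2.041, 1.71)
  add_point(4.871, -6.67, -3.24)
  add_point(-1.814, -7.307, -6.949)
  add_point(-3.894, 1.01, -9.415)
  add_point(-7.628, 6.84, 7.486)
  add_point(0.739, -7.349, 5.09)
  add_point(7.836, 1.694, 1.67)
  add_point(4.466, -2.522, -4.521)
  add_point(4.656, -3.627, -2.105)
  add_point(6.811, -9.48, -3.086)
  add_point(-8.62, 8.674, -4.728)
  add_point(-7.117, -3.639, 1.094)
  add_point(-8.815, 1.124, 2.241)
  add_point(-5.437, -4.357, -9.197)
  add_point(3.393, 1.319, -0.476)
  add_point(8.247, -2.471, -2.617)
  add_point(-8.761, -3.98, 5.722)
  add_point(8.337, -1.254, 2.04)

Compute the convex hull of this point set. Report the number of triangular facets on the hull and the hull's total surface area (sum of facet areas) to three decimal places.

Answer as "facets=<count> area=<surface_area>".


facets=20 area=911.406

12 of the 18 inputs are extreme points: [0, 2, 3, 4, 5, 6, 9, 10, 12, 13, 15, 16].

Area of each hull facet:
  f1: (p5, p9, p0) → 43.9678
  f2: (p15, p9, p0) → 15.8334
  f3: (p15, p3, p9) → 51.3862
  f4: (p6, p10, p3) → 81.9816
  f5: (p6, p15, p3) → 42.6952
  f6: (p6, p15, p0) → 9.2050
  f7: (p4, p5, p0) → 89.5324
  f8: (p4, p6, p0) → 27.4695
  f9: (p4, p10, p12) → 40.1803
  f10: (p4, p6, p10) → 104.6821
  f11: (p2, p5, p9) → 48.8210
  f12: (p16, p4, p5) → 54.0167
  f13: (p16, p2, p5) → 61.5767
  f14: (p16, p4, p12) → 23.6286
  f15: (p16, p10, p12) → 4.7263
  f16: (p13, p10, p3) → 23.1365
  f17: (p13, p3, p9) → 40.5367
  f18: (p13, p2, p9) → 9.7496
  f19: (p13, p16, p2) → 38.3038
  f20: (p13, p16, p10) → 99.9767
Σ area = 911.406

Euler characteristic 12−30+20 = 2 ✓


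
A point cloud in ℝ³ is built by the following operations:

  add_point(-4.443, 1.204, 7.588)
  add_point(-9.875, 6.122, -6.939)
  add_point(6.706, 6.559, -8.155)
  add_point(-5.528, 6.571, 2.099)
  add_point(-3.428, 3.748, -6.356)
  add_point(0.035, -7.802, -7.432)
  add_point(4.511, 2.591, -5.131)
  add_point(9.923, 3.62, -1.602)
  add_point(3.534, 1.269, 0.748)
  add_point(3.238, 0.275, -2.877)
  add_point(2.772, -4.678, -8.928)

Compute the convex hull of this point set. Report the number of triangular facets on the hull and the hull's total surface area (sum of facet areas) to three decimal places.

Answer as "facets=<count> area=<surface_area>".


Hull vertices (7/11): indices [0, 1, 2, 3, 5, 7, 10].

Area of each hull facet:
  f1: (p0, p5, p1) → 126.6180
  f2: (p0, p5, p7) → 126.8101
  f3: (p10, p5, p7) → 23.4081
  f4: (p10, p2, p7) → 46.3167
  f5: (p10, p5, p1) → 36.9207
  f6: (p10, p2, p1) → 92.9833
  f7: (p3, p0, p7) → 62.3425
  f8: (p3, p2, p7) → 61.2523
  f9: (p3, p0, p1) → 28.9952
  f10: (p3, p2, p1) → 77.6546
Σ area = 683.302

Check V−E+F: 7 − 15 + 10 = 2.

facets=10 area=683.302


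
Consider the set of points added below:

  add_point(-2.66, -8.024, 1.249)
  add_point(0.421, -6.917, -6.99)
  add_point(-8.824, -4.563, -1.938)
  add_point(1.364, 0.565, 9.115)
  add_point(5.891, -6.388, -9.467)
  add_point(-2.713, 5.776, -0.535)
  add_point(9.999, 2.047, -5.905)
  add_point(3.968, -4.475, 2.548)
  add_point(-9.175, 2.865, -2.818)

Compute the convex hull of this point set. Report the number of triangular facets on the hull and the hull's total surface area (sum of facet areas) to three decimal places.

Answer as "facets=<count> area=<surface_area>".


facets=14 area=675.115

Hull vertices (9/9): indices [0, 1, 2, 3, 4, 5, 6, 7, 8].

Triangle areas on the boundary:
  f1: (p4, p6, p8) → 92.6662
  f2: (p5, p6, p8) → 44.2849
  f3: (p5, p3, p8) → 40.2723
  f4: (p5, p3, p6) → 83.0598
  f5: (p2, p3, p8) → 58.1603
  f6: (p2, p3, p0) → 46.7016
  f7: (p7, p3, p0) → 32.7873
  f8: (p7, p4, p0) → 46.7409
  f9: (p7, p3, p6) → 49.6316
  f10: (p7, p4, p6) → 56.2926
  f11: (p1, p4, p0) → 18.8655
  f12: (p1, p2, p0) → 33.9228
  f13: (p1, p4, p8) → 32.1398
  f14: (p1, p2, p8) → 39.5891
Σ area = 675.115

Euler characteristic 9−21+14 = 2 ✓


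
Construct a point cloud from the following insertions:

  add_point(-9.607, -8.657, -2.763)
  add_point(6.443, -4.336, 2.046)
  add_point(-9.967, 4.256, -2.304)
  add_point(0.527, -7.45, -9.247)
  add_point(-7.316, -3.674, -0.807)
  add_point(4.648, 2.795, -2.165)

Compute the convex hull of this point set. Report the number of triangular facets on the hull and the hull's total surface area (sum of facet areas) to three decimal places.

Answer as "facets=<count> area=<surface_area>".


Hull vertices (6/6): indices [0, 1, 2, 3, 4, 5].

Facet areas (half cross-product norm):
  f1: (p3, p0, p2) → 78.0179
  f2: (p3, p0, p1) → 79.1971
  f3: (p5, p1, p2) → 59.3835
  f4: (p5, p3, p2) → 93.5304
  f5: (p5, p3, p1) → 52.6147
  f6: (p4, p1, p2) → 55.1424
  f7: (p4, p0, p2) → 19.4633
  f8: (p4, p0, p1) → 37.3051
Σ area = 474.654

Euler characteristic 6−12+8 = 2 ✓

facets=8 area=474.654


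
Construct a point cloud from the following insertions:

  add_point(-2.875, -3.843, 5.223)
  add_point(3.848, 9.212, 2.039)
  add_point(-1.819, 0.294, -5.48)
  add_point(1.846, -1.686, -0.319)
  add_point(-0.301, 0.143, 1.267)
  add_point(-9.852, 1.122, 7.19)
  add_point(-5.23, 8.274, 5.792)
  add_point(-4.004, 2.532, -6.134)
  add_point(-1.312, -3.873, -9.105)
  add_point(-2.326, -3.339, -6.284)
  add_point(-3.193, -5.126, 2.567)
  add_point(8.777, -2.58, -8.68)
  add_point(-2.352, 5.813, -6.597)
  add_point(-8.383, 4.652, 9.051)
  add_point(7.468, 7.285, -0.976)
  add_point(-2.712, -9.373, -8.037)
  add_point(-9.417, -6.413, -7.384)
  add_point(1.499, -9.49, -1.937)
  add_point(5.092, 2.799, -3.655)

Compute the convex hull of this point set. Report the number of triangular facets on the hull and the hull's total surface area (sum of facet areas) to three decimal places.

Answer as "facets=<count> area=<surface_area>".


facets=22 area=965.101

Points on the hull: [0, 1, 5, 6, 8, 10, 11, 12, 13, 14, 15, 16, 17] (13 of 19).

Facet areas (half cross-product norm):
  f1: (p12, p8, p11) → 51.1806
  f2: (p6, p12, p1) → 53.3809
  f3: (p14, p0, p1) → 37.9873
  f4: (p14, p12, p11) → 68.1878
  f5: (p14, p12, p1) → 27.9489
  f6: (p10, p0, p5) → 12.1610
  f7: (p13, p0, p1) → 75.2422
  f8: (p13, p6, p1) → 18.1765
  f9: (p13, p0, p5) → 17.8626
  f10: (p13, p6, p5) → 10.9562
  f11: (p17, p14, p11) → 76.0075
  f12: (p17, p14, p0) → 81.8868
  f13: (p17, p10, p0) → 8.3920
  f14: (p16, p10, p5) → 60.0946
  f15: (p16, p17, p10) → 45.0049
  f16: (p16, p12, p8) → 43.1835
  f17: (p16, p6, p5) → 69.0412
  f18: (p16, p6, p12) → 91.0856
  f19: (p15, p16, p8) → 21.0201
  f20: (p15, p16, p17) → 24.3442
  f21: (p15, p8, p11) → 27.4981
  f22: (p15, p17, p11) → 44.4586
Σ area = 965.101

Euler characteristic 13−33+22 = 2 ✓


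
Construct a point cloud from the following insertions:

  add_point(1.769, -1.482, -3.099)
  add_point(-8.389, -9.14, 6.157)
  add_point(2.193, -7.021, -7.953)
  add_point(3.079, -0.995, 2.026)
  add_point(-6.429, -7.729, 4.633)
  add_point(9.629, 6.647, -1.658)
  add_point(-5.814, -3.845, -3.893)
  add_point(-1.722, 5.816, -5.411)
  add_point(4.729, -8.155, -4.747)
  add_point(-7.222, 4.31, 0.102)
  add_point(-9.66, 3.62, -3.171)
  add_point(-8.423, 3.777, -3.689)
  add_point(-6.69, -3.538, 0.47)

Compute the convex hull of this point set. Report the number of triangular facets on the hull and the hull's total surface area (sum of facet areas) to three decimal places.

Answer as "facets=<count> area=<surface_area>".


Points on the hull: [1, 2, 3, 5, 6, 7, 8, 9, 10, 11] (10 of 13).

Triangle areas on the boundary:
  f1: (p8, p2, p5) → 33.6002
  f2: (p8, p2, p1) → 36.2144
  f3: (p9, p1, p10) → 30.3793
  f4: (p9, p1, p5) → 122.7049
  f5: (p7, p2, p5) → 80.9464
  f6: (p7, p9, p10) → 16.3164
  f7: (p7, p9, p5) → 42.3883
  f8: (p6, p1, p10) → 47.7954
  f9: (p6, p2, p10) → 28.0323
  f10: (p6, p2, p1) → 50.7775
  f11: (p3, p1, p5) → 18.7676
  f12: (p3, p8, p5) → 52.7071
  f13: (p3, p8, p1) → 73.0275
  f14: (p11, p2, p10) → 8.1392
  f15: (p11, p7, p10) → 1.0697
  f16: (p11, p7, p2) → 49.2119
Σ area = 692.078

Euler: V−E+F = 10−24+16 = 2.

facets=16 area=692.078


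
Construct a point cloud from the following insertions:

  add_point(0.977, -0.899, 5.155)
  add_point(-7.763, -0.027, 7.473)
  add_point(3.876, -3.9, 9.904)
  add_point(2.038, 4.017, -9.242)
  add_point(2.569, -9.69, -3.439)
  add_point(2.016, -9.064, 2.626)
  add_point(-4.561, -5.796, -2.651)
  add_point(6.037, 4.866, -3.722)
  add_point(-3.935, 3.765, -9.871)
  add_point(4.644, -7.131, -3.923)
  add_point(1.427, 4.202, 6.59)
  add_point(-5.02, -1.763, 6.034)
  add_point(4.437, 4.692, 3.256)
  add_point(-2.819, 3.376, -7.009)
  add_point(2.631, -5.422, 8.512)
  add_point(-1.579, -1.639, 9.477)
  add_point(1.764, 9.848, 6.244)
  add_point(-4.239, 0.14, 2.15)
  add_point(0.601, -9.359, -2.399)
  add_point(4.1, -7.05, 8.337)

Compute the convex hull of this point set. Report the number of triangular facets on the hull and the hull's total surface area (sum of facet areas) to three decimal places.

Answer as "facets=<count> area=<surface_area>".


Hull vertices (14/20): indices [1, 2, 3, 4, 5, 6, 7, 8, 9, 12, 15, 16, 18, 19].

Area of each hull facet:
  f1: (p6, p8, p1) → 71.7997
  f2: (p6, p8, p4) → 47.0525
  f3: (p3, p8, p4) → 44.7353
  f4: (p16, p8, p1) → 115.6856
  f5: (p16, p3, p7) → 35.1493
  f6: (p16, p3, p8) → 49.5118
  f7: (p5, p6, p1) → 54.2223
  f8: (p9, p3, p7) → 40.6202
  f9: (p9, p3, p4) → 16.6346
  f10: (p15, p16, p1) → 41.4437
  f11: (p15, p16, p2) → 36.4008
  f12: (p12, p2, p7) → 30.3675
  f13: (p12, p16, p7) → 20.0031
  f14: (p12, p16, p2) → 33.6218
  f15: (p18, p6, p4) → 4.3839
  f16: (p18, p5, p4) → 5.7447
  f17: (p18, p5, p6) → 15.9748
  f18: (p19, p2, p7) → 28.6670
  f19: (p19, p9, p7) → 74.1083
  f20: (p19, p15, p2) → 9.7046
  f21: (p19, p5, p4) → 9.0838
  f22: (p19, p9, p4) → 20.1434
  f23: (p19, p5, p1) → 43.5459
  f24: (p19, p15, p1) → 16.5177
Σ area = 865.122

Check V−E+F: 14 − 36 + 24 = 2.

facets=24 area=865.122


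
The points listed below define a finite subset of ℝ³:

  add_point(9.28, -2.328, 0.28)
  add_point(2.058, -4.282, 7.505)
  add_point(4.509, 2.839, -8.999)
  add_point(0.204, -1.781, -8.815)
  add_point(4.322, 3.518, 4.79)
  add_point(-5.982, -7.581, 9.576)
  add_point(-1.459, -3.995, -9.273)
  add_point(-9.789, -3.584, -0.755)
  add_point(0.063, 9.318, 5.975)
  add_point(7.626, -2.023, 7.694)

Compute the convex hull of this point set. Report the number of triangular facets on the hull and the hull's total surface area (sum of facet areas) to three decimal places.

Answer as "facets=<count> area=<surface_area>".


Points on the hull: [0, 2, 5, 6, 7, 8, 9] (7 of 10).

Triangle areas on the boundary:
  f1: (p5, p8, p7) → 99.1122
  f2: (p2, p8, p7) → 130.9123
  f3: (p2, p8, p0) → 88.9755
  f4: (p9, p8, p0) → 52.2013
  f5: (p9, p5, p0) → 53.5818
  f6: (p9, p5, p8) → 100.1415
  f7: (p6, p2, p7) → 49.3027
  f8: (p6, p2, p0) → 52.7994
  f9: (p6, p5, p7) → 64.2493
  f10: (p6, p5, p0) → 128.0681
Σ area = 819.344

Euler characteristic 7−15+10 = 2 ✓

facets=10 area=819.344


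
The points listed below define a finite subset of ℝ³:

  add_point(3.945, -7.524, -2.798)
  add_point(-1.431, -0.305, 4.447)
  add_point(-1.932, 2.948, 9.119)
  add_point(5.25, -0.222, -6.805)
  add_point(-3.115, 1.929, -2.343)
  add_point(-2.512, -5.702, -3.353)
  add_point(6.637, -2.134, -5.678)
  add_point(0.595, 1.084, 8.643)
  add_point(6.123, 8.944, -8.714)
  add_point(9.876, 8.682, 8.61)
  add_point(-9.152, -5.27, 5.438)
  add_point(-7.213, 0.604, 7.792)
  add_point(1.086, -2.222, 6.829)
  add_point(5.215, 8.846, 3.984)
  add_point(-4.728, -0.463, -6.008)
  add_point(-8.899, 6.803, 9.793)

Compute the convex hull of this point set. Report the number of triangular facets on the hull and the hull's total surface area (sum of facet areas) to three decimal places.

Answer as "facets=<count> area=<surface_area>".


facets=24 area=1027.563

14 of the 16 inputs are extreme points: [0, 2, 3, 5, 6, 7, 8, 9, 10, 11, 12, 13, 14, 15].

Facet areas (half cross-product norm):
  f1: (p13, p15, p9) → 46.7547
  f2: (p13, p8, p9) → 31.7048
  f3: (p13, p8, p15) → 87.8932
  f4: (p6, p8, p9) → 97.7885
  f5: (p6, p0, p9) → 59.4118
  f6: (p11, p15, p10) → 11.7292
  f7: (p11, p7, p10) → 24.0514
  f8: (p2, p15, p9) → 42.8903
  f9: (p2, p7, p9) → 18.4700
  f10: (p2, p11, p15) → 19.5098
  f11: (p2, p11, p7) → 8.4390
  f12: (p12, p0, p9) → 76.1971
  f13: (p12, p7, p9) → 20.3726
  f14: (p12, p0, p10) → 61.1661
  f15: (p12, p7, p10) → 20.1294
  f16: (p3, p6, p8) → 8.1343
  f17: (p3, p6, p0) → 7.2295
  f18: (p14, p3, p8) → 46.6633
  f19: (p14, p15, p10) → 84.4620
  f20: (p14, p8, p15) → 130.3100
  f21: (p5, p3, p0) → 28.1553
  f22: (p5, p14, p3) → 29.9990
  f23: (p5, p0, p10) → 31.6425
  f24: (p5, p14, p10) → 34.4591
Σ area = 1027.563

Check V−E+F: 14 − 36 + 24 = 2.


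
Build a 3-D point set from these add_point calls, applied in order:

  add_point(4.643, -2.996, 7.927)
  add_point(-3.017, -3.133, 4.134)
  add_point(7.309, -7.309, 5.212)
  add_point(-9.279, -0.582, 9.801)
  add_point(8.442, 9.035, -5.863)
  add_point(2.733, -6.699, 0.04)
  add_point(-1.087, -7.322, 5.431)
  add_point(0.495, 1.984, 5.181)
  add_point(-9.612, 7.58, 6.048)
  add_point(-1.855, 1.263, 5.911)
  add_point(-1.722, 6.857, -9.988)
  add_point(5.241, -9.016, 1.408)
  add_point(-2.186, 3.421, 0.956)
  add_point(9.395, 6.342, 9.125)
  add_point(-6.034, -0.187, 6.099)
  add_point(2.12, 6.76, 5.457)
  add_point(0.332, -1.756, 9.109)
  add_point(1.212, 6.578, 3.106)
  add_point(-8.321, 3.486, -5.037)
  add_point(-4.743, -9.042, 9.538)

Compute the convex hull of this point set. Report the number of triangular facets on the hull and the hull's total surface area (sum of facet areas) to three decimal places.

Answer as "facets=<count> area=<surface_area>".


Extreme-point indices: [0, 2, 3, 4, 5, 8, 10, 11, 13, 18, 19] — 11 of 20 on the boundary.

Per-facet area ½‖(b−a)×(c−a)‖:
  f1: (p3, p13, p8) → 85.5883
  f2: (p3, p19, p13) → 94.7742
  f3: (p4, p13, p8) → 143.2644
  f4: (p4, p10, p8) → 99.8207
  f5: (p4, p11, p10) → 108.2737
  f6: (p2, p11, p19) → 29.5218
  f7: (p2, p4, p13) → 108.8461
  f8: (p2, p4, p11) → 45.6331
  f9: (p5, p11, p19) → 22.6436
  f10: (p5, p11, p10) → 15.3760
  f11: (p18, p3, p19) → 72.8506
  f12: (p18, p5, p19) → 97.5250
  f13: (p18, p5, p10) → 70.3726
  f14: (p18, p10, p8) → 46.8045
  f15: (p18, p3, p8) → 53.2899
  f16: (p0, p19, p13) → 32.8823
  f17: (p0, p2, p13) → 26.1095
  f18: (p0, p2, p19) → 32.3975
Σ area = 1185.974

Euler characteristic 11−27+18 = 2 ✓

facets=18 area=1185.974


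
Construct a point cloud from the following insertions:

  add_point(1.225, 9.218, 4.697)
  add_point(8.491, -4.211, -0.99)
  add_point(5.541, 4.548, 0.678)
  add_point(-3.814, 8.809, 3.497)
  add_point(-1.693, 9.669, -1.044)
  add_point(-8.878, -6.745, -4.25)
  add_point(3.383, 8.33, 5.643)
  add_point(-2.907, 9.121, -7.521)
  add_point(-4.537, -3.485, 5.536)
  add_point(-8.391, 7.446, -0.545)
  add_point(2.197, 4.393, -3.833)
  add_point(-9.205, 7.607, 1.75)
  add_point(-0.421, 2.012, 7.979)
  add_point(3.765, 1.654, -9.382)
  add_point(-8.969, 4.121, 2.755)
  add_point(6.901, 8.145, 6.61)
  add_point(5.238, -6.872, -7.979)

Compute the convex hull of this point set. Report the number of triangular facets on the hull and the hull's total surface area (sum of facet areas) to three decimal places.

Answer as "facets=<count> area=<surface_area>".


facets=24 area=968.856

Hull vertices (14/17): indices [0, 1, 3, 4, 5, 7, 8, 9, 11, 12, 13, 14, 15, 16].

Per-facet area ½‖(b−a)×(c−a)‖:
  f1: (p0, p15, p4) → 13.7622
  f2: (p8, p16, p1) → 59.4337
  f3: (p8, p5, p16) → 80.7846
  f4: (p7, p4, p11) → 27.0791
  f5: (p7, p15, p4) → 24.4498
  f6: (p3, p4, p11) → 14.5538
  f7: (p3, p0, p4) → 12.9123
  f8: (p12, p15, p1) → 65.0752
  f9: (p12, p8, p1) → 50.4300
  f10: (p12, p0, p15) → 24.4954
  f11: (p12, p3, p0) → 20.6917
  f12: (p12, p3, p11) → 23.9201
  f13: (p13, p5, p16) → 63.4468
  f14: (p13, p7, p5) → 80.0917
  f15: (p13, p16, p1) → 35.5123
  f16: (p13, p7, p15) → 84.6116
  f17: (p13, p15, p1) → 81.8796
  f18: (p9, p5, p11) → 17.1358
  f19: (p9, p7, p11) → 4.3997
  f20: (p9, p7, p5) → 66.2573
  f21: (p14, p12, p11) → 17.1143
  f22: (p14, p12, p8) → 32.5826
  f23: (p14, p5, p11) → 17.7270
  f24: (p14, p8, p5) → 50.5090
Σ area = 968.856

Check V−E+F: 14 − 36 + 24 = 2.


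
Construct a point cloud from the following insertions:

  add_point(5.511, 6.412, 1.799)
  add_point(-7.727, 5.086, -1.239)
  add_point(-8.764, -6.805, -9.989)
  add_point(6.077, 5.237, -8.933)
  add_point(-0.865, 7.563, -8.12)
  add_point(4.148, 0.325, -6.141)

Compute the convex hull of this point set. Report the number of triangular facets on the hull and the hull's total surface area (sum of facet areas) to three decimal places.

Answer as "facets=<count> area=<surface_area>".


facets=8 area=456.958

Extreme-point indices: [0, 1, 2, 3, 4, 5] — 6 of 6 on the boundary.

Triangle areas on the boundary:
  f1: (p4, p3, p2) → 59.9611
  f2: (p0, p4, p3) → 39.0681
  f3: (p1, p4, p2) → 73.2625
  f4: (p1, p0, p2) → 97.0135
  f5: (p1, p0, p4) → 57.8111
  f6: (p5, p3, p2) → 38.2855
  f7: (p5, p0, p2) → 61.8634
  f8: (p5, p0, p3) → 29.6929
Σ area = 456.958

Euler: V−E+F = 6−12+8 = 2.


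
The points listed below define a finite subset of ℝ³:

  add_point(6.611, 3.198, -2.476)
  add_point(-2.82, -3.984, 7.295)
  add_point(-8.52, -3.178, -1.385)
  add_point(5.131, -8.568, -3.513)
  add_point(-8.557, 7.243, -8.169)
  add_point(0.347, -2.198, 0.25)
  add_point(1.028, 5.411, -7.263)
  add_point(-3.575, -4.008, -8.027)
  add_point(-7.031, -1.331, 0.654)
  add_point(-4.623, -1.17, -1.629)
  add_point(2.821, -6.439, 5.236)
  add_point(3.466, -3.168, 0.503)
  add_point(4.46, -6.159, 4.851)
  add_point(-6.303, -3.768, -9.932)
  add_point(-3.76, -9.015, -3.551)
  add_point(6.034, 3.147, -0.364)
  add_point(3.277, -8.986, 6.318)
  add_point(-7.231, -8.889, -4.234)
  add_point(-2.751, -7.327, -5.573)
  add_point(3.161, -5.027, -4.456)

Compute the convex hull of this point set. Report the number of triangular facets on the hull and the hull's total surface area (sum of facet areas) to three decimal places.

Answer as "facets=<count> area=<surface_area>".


facets=22 area=785.585

Hull vertices (13/20): indices [0, 1, 2, 3, 4, 6, 8, 12, 13, 14, 15, 16, 17].

Facet areas (half cross-product norm):
  f1: (p15, p1, p4) → 115.0951
  f2: (p12, p15, p0) → 10.0497
  f3: (p12, p16, p1) → 13.2170
  f4: (p12, p15, p1) → 42.9863
  f5: (p6, p13, p4) → 52.0032
  f6: (p6, p15, p4) → 31.8693
  f7: (p6, p15, p0) → 7.6463
  f8: (p3, p12, p0) → 48.7379
  f9: (p3, p6, p0) → 45.2603
  f10: (p3, p6, p13) → 79.1495
  f11: (p3, p16, p14) → 43.8183
  f12: (p3, p12, p16) → 14.4968
  f13: (p17, p2, p1) → 33.3004
  f14: (p17, p13, p4) → 37.9141
  f15: (p17, p2, p4) → 35.1290
  f16: (p17, p3, p14) → 3.2606
  f17: (p17, p3, p13) → 47.5836
  f18: (p17, p16, p14) → 14.7463
  f19: (p17, p16, p1) → 52.5883
  f20: (p8, p1, p4) → 26.8426
  f21: (p8, p2, p4) → 19.2640
  f22: (p8, p2, p1) → 10.6262
Σ area = 785.585

Euler: V−E+F = 13−33+22 = 2.


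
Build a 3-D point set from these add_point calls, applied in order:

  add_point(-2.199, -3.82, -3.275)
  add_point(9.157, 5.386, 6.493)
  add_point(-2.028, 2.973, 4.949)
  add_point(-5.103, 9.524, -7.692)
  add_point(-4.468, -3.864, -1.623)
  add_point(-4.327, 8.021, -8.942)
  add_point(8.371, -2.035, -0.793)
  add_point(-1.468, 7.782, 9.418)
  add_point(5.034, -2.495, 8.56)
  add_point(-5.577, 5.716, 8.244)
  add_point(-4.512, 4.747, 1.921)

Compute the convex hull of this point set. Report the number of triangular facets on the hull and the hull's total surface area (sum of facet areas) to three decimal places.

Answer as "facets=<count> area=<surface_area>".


Extreme-point indices: [0, 1, 3, 4, 5, 6, 7, 8, 9] — 9 of 11 on the boundary.

Area of each hull facet:
  f1: (p3, p4, p9) → 95.4425
  f2: (p8, p4, p9) → 81.6455
  f3: (p7, p3, p9) → 38.6472
  f4: (p7, p3, p1) → 99.0558
  f5: (p7, p8, p9) → 28.8472
  f6: (p7, p8, p1) → 49.1069
  f7: (p0, p8, p4) → 19.4949
  f8: (p5, p3, p4) → 14.0345
  f9: (p5, p0, p4) → 18.4929
  f10: (p5, p3, p1) → 21.5940
  f11: (p6, p8, p1) → 41.5096
  f12: (p6, p0, p8) → 54.3119
  f13: (p6, p5, p1) → 94.5171
  f14: (p6, p5, p0) → 72.7564
Σ area = 729.456

Euler: V−E+F = 9−21+14 = 2.

facets=14 area=729.456


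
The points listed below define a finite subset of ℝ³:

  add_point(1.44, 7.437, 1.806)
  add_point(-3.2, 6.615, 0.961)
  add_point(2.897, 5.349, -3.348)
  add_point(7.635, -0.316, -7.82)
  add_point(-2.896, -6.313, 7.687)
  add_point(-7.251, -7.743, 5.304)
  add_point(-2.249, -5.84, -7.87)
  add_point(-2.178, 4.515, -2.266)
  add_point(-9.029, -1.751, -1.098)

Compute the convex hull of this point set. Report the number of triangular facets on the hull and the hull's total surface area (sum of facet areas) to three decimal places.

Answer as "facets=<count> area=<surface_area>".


facets=14 area=576.646

Hull vertices (9/9): indices [0, 1, 2, 3, 4, 5, 6, 7, 8].

Per-facet area ½‖(b−a)×(c−a)‖:
  f1: (p4, p0, p3) → 107.0145
  f2: (p6, p7, p8) → 46.5805
  f3: (p6, p5, p8) → 46.4844
  f4: (p6, p4, p3) → 88.0968
  f5: (p6, p5, p4) → 36.5687
  f6: (p1, p7, p8) → 18.5994
  f7: (p1, p5, p8) → 44.5964
  f8: (p1, p4, p0) → 34.8463
  f9: (p1, p5, p4) → 37.6474
  f10: (p2, p0, p3) → 13.3945
  f11: (p2, p6, p3) → 48.2760
  f12: (p2, p6, p7) → 30.9063
  f13: (p2, p1, p0) → 13.7561
  f14: (p2, p1, p7) → 9.8783
Σ area = 576.646

Euler characteristic 9−21+14 = 2 ✓


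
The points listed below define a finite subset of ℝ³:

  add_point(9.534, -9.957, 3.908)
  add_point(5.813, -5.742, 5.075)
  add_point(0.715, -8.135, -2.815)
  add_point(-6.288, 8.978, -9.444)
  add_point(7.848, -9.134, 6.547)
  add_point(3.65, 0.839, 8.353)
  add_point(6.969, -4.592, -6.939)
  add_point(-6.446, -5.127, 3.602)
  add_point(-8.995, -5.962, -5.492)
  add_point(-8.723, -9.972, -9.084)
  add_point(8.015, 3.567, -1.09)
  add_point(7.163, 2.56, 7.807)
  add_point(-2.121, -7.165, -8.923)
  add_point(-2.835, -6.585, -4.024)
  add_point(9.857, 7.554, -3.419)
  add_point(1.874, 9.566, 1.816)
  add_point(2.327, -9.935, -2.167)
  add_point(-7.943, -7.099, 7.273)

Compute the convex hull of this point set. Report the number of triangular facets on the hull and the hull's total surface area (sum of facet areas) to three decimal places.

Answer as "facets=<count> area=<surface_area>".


13 of the 18 inputs are extreme points: [0, 3, 4, 5, 6, 8, 9, 11, 12, 14, 15, 16, 17].

Triangle areas on the boundary:
  f1: (p6, p3, p14) → 109.2619
  f2: (p6, p0, p14) → 79.6295
  f3: (p17, p3, p8) → 95.5617
  f4: (p11, p0, p14) → 83.5635
  f5: (p9, p3, p8) → 35.8095
  f6: (p9, p17, p8) → 27.9411
  f7: (p9, p17, p0) → 147.7793
  f8: (p15, p17, p3) → 139.1404
  f9: (p15, p17, p5) → 75.0048
  f10: (p15, p11, p5) → 20.9259
  f11: (p15, p3, p14) → 67.8534
  f12: (p15, p11, p14) → 50.3189
  f13: (p4, p11, p5) → 21.6534
  f14: (p4, p11, p0) → 17.7225
  f15: (p4, p17, p5) → 75.5725
  f16: (p4, p17, p0) → 20.9186
  f17: (p12, p6, p3) → 80.4985
  f18: (p12, p9, p3) → 59.1875
  f19: (p12, p9, p6) → 7.6597
  f20: (p16, p6, p0) → 40.1721
  f21: (p16, p9, p0) → 8.6448
  f22: (p16, p9, p6) → 54.8683
Σ area = 1319.688

Euler: V−E+F = 13−33+22 = 2.

facets=22 area=1319.688


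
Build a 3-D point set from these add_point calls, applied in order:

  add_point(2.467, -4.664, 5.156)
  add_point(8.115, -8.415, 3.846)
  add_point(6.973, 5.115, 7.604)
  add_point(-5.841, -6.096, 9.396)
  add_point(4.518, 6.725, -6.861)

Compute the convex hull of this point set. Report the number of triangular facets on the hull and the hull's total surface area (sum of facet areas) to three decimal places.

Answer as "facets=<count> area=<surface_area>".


Hull vertices (4/5): indices [1, 2, 3, 4].

Facet areas (half cross-product norm):
  f1: (p4, p1, p3) → 142.9445
  f2: (p2, p1, p3) → 101.4809
  f3: (p2, p4, p3) → 126.1904
  f4: (p2, p4, p1) → 102.9019
Σ area = 473.518

Euler characteristic 4−6+4 = 2 ✓

facets=4 area=473.518


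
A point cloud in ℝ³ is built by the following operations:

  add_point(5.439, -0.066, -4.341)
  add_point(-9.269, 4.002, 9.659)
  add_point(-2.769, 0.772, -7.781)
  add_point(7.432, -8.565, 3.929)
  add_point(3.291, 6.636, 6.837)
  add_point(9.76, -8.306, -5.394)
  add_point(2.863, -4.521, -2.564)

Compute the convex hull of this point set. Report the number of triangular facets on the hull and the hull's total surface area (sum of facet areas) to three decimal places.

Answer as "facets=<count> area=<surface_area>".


facets=10 area=670.403

7 of the 7 inputs are extreme points: [0, 1, 2, 3, 4, 5, 6].

Triangle areas on the boundary:
  f1: (p2, p4, p1) → 107.9823
  f2: (p3, p4, p1) → 104.7725
  f3: (p3, p4, p5) → 75.2350
  f4: (p0, p4, p5) → 48.6819
  f5: (p0, p2, p5) → 37.0962
  f6: (p0, p2, p4) → 58.5467
  f7: (p6, p2, p5) → 32.1414
  f8: (p6, p3, p5) → 34.4257
  f9: (p6, p2, p1) → 86.0784
  f10: (p6, p3, p1) → 85.4424
Σ area = 670.403

Check V−E+F: 7 − 15 + 10 = 2.


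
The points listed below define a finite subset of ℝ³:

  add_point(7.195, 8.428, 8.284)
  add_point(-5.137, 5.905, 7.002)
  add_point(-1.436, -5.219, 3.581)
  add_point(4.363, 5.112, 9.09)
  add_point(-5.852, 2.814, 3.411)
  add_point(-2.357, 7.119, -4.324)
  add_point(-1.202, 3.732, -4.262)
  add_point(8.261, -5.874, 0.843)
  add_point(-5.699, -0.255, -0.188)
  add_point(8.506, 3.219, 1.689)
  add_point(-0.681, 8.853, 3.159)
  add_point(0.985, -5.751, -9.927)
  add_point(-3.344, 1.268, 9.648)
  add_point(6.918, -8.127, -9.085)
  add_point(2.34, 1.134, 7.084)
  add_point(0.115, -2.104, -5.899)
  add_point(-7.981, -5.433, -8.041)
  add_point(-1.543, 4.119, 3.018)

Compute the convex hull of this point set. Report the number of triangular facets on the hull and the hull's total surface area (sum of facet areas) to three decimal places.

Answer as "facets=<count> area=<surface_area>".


Points on the hull: [0, 1, 2, 3, 4, 5, 7, 9, 10, 11, 12, 13, 16] (13 of 18).

Facet areas (half cross-product norm):
  f1: (p5, p13, p9) → 100.5774
  f2: (p2, p13, p16) → 91.9184
  f3: (p2, p12, p16) → 52.8130
  f4: (p11, p13, p16) → 13.6995
  f5: (p11, p5, p16) → 62.2641
  f6: (p11, p5, p13) → 40.5098
  f7: (p4, p12, p16) → 37.3959
  f8: (p0, p5, p9) → 55.2887
  f9: (p7, p13, p9) → 44.5723
  f10: (p7, p2, p13) → 51.2504
  f11: (p7, p0, p9) → 28.5861
  f12: (p7, p2, p12) → 41.4282
  f13: (p1, p4, p12) → 13.3760
  f14: (p1, p0, p12) → 34.9538
  f15: (p1, p5, p16) → 83.3401
  f16: (p1, p4, p16) → 2.9244
  f17: (p3, p0, p12) → 7.7173
  f18: (p3, p7, p12) → 61.5021
  f19: (p3, p7, p0) → 30.2428
  f20: (p10, p0, p5) → 26.8648
  f21: (p10, p1, p5) → 24.5747
  f22: (p10, p1, p0) → 30.1342
Σ area = 935.934

Euler characteristic 13−33+22 = 2 ✓

facets=22 area=935.934


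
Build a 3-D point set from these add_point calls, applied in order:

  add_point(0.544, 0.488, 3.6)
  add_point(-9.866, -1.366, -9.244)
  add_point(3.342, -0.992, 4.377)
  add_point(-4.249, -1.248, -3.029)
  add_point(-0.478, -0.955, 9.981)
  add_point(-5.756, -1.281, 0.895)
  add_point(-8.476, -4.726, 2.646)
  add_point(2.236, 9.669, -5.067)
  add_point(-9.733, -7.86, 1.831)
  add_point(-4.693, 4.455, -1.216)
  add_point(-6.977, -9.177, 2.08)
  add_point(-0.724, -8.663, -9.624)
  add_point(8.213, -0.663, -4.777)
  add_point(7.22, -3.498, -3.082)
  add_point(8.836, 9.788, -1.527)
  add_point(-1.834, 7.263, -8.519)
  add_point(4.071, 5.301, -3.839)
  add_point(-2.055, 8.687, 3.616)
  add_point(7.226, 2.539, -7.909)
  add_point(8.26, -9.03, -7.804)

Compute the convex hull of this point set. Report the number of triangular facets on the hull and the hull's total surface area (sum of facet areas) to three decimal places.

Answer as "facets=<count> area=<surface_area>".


facets=24 area=1146.596

14 of the 20 inputs are extreme points: [1, 2, 4, 6, 7, 8, 10, 11, 13, 14, 15, 17, 18, 19].

Triangle areas on the boundary:
  f1: (p8, p11, p1) → 71.7766
  f2: (p15, p11, p1) → 68.9254
  f3: (p6, p8, p1) → 21.5902
  f4: (p6, p8, p4) → 14.2918
  f5: (p18, p15, p11) → 70.1268
  f6: (p17, p4, p14) → 69.2889
  f7: (p17, p6, p4) → 65.9930
  f8: (p17, p15, p1) → 71.5176
  f9: (p17, p6, p1) → 91.8237
  f10: (p2, p4, p14) → 36.9334
  f11: (p2, p13, p14) → 55.8549
  f12: (p10, p8, p4) → 19.5959
  f13: (p10, p8, p11) → 19.1713
  f14: (p19, p18, p11) → 52.8359
  f15: (p19, p10, p11) → 58.3912
  f16: (p19, p13, p14) → 29.7234
  f17: (p19, p18, p14) → 39.6485
  f18: (p19, p10, p4) → 118.6765
  f19: (p19, p2, p4) → 28.6366
  f20: (p19, p2, p13) → 18.2532
  f21: (p7, p17, p14) → 36.4415
  f22: (p7, p17, p15) → 28.0396
  f23: (p7, p18, p14) → 32.4706
  f24: (p7, p18, p15) → 26.5895
Σ area = 1146.596

Check V−E+F: 14 − 36 + 24 = 2.


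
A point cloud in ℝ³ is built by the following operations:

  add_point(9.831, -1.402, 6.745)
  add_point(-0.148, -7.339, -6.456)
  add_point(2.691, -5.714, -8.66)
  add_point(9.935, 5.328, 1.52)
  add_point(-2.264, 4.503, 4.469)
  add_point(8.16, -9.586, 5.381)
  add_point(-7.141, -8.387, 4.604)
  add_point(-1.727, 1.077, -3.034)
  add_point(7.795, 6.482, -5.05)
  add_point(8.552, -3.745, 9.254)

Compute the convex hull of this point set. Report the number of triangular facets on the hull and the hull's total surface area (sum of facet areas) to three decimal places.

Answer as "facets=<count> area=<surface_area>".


Points on the hull: [0, 1, 2, 3, 4, 5, 6, 7, 8, 9] (10 of 10).

Facet areas (half cross-product norm):
  f1: (p9, p5, p6) → 53.9257
  f2: (p1, p5, p6) → 88.4001
  f3: (p1, p2, p5) → 28.6988
  f4: (p1, p7, p6) → 57.1130
  f5: (p1, p7, p2) → 18.1674
  f6: (p8, p7, p2) → 54.2667
  f7: (p8, p5, p3) → 50.7403
  f8: (p8, p2, p5) → 105.4501
  f9: (p4, p9, p6) → 95.5967
  f10: (p4, p9, p3) → 71.6985
  f11: (p4, p7, p6) → 53.2337
  f12: (p4, p8, p3) → 43.9605
  f13: (p4, p8, p7) → 46.0032
  f14: (p0, p5, p3) → 26.8545
  f15: (p0, p9, p3) → 5.7610
  f16: (p0, p9, p5) → 12.6617
Σ area = 812.532

Euler characteristic 10−24+16 = 2 ✓

facets=16 area=812.532


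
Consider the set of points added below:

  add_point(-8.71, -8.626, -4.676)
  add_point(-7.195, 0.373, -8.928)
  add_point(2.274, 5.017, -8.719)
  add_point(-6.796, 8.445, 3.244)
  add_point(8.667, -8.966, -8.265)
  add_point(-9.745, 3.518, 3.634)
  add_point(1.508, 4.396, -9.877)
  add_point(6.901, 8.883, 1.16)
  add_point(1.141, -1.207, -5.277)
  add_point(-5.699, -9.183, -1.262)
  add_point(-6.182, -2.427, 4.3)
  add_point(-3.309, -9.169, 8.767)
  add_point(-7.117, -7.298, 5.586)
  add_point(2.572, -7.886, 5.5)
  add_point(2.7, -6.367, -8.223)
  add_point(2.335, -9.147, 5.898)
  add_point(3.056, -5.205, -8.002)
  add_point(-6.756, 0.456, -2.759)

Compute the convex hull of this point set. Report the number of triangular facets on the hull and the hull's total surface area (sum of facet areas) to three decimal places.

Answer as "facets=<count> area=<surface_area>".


Extreme-point indices: [0, 1, 2, 3, 4, 5, 6, 7, 9, 11, 12, 14, 15] — 13 of 18 on the boundary.

Triangle areas on the boundary:
  f1: (p15, p7, p4) → 140.3732
  f2: (p15, p11, p7) → 57.4152
  f3: (p15, p9, p4) → 79.5688
  f4: (p15, p9, p11) → 31.7306
  f5: (p3, p11, p5) → 37.0924
  f6: (p3, p11, p7) → 129.4178
  f7: (p2, p7, p4) → 88.4490
  f8: (p2, p6, p4) → 11.5835
  f9: (p2, p3, p7) → 77.0695
  f10: (p2, p3, p6) → 10.8045
  f11: (p12, p11, p5) → 23.7812
  f12: (p1, p6, p4) → 73.3538
  f13: (p1, p3, p6) → 69.3201
  f14: (p1, p3, p5) → 37.9495
  f15: (p0, p9, p4) → 35.3671
  f16: (p0, p1, p5) → 64.8393
  f17: (p0, p12, p5) → 58.9499
  f18: (p0, p9, p11) → 11.3940
  f19: (p0, p12, p11) → 21.0358
  f20: (p14, p1, p4) → 7.6828
  f21: (p14, p0, p4) → 24.3679
  f22: (p14, p0, p1) → 55.2515
Σ area = 1146.798

Check V−E+F: 13 − 33 + 22 = 2.

facets=22 area=1146.798


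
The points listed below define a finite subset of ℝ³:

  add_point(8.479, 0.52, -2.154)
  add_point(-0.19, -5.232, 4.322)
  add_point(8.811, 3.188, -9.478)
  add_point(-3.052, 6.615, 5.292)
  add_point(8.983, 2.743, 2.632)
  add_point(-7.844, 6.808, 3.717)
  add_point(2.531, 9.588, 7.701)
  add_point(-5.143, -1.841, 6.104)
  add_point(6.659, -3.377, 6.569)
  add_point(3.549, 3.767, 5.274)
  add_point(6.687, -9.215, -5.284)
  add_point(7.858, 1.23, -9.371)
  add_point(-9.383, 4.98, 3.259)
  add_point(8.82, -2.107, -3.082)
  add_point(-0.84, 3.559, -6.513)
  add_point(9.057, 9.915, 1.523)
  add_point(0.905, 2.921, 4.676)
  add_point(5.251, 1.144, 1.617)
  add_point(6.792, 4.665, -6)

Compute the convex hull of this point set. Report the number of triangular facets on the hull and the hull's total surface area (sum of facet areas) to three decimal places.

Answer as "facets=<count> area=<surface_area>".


facets=22 area=911.244

Hull vertices (13/19): indices [1, 2, 4, 5, 6, 7, 8, 10, 11, 12, 13, 14, 15].

Facet areas (half cross-product norm):
  f1: (p14, p2, p15) → 63.0596
  f2: (p14, p10, p12) → 90.5191
  f3: (p13, p2, p10) → 29.9063
  f4: (p13, p8, p10) → 38.4049
  f5: (p6, p8, p15) → 59.5657
  f6: (p1, p8, p10) → 45.5033
  f7: (p11, p2, p10) → 5.4842
  f8: (p11, p14, p10) → 53.2537
  f9: (p11, p14, p2) → 10.0989
  f10: (p4, p2, p15) → 43.1878
  f11: (p4, p13, p2) → 30.6455
  f12: (p4, p8, p15) → 13.4927
  f13: (p4, p13, p8) → 28.3826
  f14: (p5, p6, p15) → 46.5734
  f15: (p5, p14, p12) → 15.5917
  f16: (p5, p14, p15) → 89.7340
  f17: (p7, p6, p8) → 73.8352
  f18: (p7, p1, p8) → 20.0854
  f19: (p7, p5, p12) → 10.1024
  f20: (p7, p5, p6) → 53.2467
  f21: (p7, p10, p12) → 68.7214
  f22: (p7, p1, p10) → 21.8501
Σ area = 911.244

Euler: V−E+F = 13−33+22 = 2.


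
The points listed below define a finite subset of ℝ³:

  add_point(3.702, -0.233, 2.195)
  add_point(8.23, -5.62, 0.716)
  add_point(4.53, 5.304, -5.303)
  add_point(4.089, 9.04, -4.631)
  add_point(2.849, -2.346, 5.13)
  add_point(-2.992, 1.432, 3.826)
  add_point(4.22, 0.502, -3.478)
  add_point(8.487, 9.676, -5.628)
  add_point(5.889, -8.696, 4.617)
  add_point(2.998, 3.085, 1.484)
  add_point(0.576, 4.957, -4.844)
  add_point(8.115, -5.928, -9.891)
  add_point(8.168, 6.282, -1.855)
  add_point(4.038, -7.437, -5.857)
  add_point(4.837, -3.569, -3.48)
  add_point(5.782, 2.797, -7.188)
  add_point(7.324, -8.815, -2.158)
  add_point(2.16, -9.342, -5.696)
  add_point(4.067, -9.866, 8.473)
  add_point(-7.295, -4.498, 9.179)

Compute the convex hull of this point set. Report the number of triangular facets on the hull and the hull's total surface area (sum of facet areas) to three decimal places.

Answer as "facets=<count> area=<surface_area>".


facets=24 area=828.234

Hull vertices (14/20): indices [1, 3, 4, 5, 7, 8, 10, 11, 12, 15, 16, 17, 18, 19].

Triangle areas on the boundary:
  f1: (p3, p12, p7) → 10.9847
  f2: (p17, p10, p19) → 122.4791
  f3: (p17, p10, p11) → 55.1335
  f4: (p17, p16, p11) → 23.6654
  f5: (p17, p18, p19) → 89.7389
  f6: (p17, p16, p18) → 33.5876
  f7: (p15, p11, p7) → 20.7175
  f8: (p15, p10, p11) → 21.8995
  f9: (p15, p3, p7) → 15.5494
  f10: (p15, p3, p10) → 15.8294
  f11: (p4, p18, p19) → 45.4846
  f12: (p4, p12, p19) → 46.4114
  f13: (p4, p12, p18) → 30.8345
  f14: (p8, p16, p18) → 5.4840
  f15: (p1, p16, p11) → 17.1420
  f16: (p1, p11, p7) → 82.1218
  f17: (p1, p12, p7) → 18.2084
  f18: (p1, p8, p16) → 12.0541
  f19: (p1, p12, p18) → 48.0453
  f20: (p1, p8, p18) → 4.0354
  f21: (p5, p12, p19) → 28.9754
  f22: (p5, p3, p12) → 37.0606
  f23: (p5, p10, p19) → 18.8845
  f24: (p5, p3, p10) → 23.9070
Σ area = 828.234

Euler: V−E+F = 14−36+24 = 2.


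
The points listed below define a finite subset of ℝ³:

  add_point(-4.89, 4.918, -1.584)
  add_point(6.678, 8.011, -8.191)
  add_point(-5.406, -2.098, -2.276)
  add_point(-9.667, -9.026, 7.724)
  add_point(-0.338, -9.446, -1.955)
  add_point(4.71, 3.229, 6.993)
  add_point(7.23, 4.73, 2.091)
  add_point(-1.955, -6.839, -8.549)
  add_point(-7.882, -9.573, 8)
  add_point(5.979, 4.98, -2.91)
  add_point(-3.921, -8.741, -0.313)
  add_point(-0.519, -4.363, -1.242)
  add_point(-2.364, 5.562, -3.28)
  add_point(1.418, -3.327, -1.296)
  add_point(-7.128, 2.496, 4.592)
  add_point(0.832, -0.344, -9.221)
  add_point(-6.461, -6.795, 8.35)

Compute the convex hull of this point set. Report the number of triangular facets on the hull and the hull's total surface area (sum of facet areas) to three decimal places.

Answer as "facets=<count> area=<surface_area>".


facets=24 area=835.247

Extreme-point indices: [0, 1, 2, 3, 4, 5, 6, 7, 8, 10, 12, 14, 15, 16] — 14 of 17 on the boundary.

Per-facet area ½‖(b−a)×(c−a)‖:
  f1: (p4, p1, p6) → 89.5408
  f2: (p16, p14, p3) → 18.1318
  f3: (p5, p1, p6) → 15.0173
  f4: (p5, p16, p14) → 60.5644
  f5: (p5, p4, p6) → 46.2067
  f6: (p0, p5, p1) → 85.3136
  f7: (p0, p5, p14) → 41.8256
  f8: (p0, p14, p3) → 33.5502
  f9: (p0, p2, p3) → 39.9269
  f10: (p8, p5, p4) → 98.8648
  f11: (p8, p5, p16) → 9.6037
  f12: (p8, p4, p3) → 10.5157
  f13: (p8, p16, p3) → 2.9101
  f14: (p7, p15, p1) → 10.1644
  f15: (p7, p4, p1) → 61.4637
  f16: (p7, p0, p15) → 38.1252
  f17: (p7, p0, p2) → 24.5015
  f18: (p7, p2, p3) → 50.6544
  f19: (p12, p15, p1) → 42.1061
  f20: (p12, p0, p1) → 1.5571
  f21: (p12, p0, p15) → 11.9554
  f22: (p10, p4, p3) → 10.4669
  f23: (p10, p7, p3) → 17.8090
  f24: (p10, p7, p4) → 14.4715
Σ area = 835.247

Euler: V−E+F = 14−36+24 = 2.


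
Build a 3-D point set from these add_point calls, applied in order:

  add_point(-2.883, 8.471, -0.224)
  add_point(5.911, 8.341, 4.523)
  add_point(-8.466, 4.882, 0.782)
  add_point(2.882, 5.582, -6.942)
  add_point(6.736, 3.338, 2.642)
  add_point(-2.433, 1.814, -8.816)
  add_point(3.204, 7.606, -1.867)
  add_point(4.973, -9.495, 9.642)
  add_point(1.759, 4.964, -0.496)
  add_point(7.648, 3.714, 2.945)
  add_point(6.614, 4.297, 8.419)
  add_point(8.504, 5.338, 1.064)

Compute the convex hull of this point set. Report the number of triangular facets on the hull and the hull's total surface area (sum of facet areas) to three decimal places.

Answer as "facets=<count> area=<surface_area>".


facets=14 area=674.459

9 of the 12 inputs are extreme points: [0, 1, 2, 3, 5, 6, 7, 10, 11].

Per-facet area ½‖(b−a)×(c−a)‖:
  f1: (p5, p7, p2) → 125.1371
  f2: (p10, p7, p2) → 117.8568
  f3: (p10, p7, p11) → 51.7735
  f4: (p0, p5, p2) → 35.9533
  f5: (p3, p6, p11) → 16.6516
  f6: (p3, p7, p11) → 81.4854
  f7: (p3, p5, p7) → 75.9515
  f8: (p3, p0, p5) → 31.3604
  f9: (p3, p0, p6) → 16.9345
  f10: (p1, p10, p11) → 14.8922
  f11: (p1, p6, p11) → 16.2044
  f12: (p1, p0, p6) → 22.0441
  f13: (p1, p10, p2) → 42.8281
  f14: (p1, p0, p2) → 25.3864
Σ area = 674.459

Euler: V−E+F = 9−21+14 = 2.
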